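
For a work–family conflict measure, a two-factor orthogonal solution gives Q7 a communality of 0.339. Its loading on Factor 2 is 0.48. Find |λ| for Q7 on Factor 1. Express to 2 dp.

Under orthogonal rotation h² = Σλ², so λ_Factor 1² = h² − (0.2304) = 0.339 − 0.2304 = 0.1086.
|λ| = √0.1086 = 0.3295.

0.33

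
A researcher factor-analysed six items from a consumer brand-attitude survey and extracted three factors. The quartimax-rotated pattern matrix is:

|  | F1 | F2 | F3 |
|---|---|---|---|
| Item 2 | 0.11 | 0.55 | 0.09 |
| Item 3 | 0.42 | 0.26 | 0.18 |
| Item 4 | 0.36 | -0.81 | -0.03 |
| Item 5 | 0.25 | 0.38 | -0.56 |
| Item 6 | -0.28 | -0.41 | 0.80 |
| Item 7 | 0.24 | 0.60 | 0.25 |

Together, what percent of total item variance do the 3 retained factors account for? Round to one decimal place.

54.5%

Communalities: 0.3227, 0.2764, 0.7866, 0.5205, 0.8865, 0.4801; Σh² = 3.2728.
Total variance with 6 standardized items is 6, so the solution explains 3.2728/6 = 0.5455 = 54.55%.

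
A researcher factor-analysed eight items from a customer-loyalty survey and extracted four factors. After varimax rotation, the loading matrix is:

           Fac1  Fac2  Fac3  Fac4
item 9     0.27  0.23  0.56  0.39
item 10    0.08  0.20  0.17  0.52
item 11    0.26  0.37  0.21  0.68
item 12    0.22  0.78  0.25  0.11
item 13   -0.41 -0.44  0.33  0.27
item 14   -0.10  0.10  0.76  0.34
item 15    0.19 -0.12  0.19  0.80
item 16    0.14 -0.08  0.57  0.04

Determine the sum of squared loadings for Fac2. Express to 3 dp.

1.063

SS loadings for Fac2 = 0.23² + 0.20² + 0.37² + 0.78² + (-0.44)² + 0.10² + (-0.12)² + (-0.08)² = 0.0529 + 0.0400 + 0.1369 + 0.6084 + 0.1936 + 0.0100 + 0.0144 + 0.0064 = 1.0626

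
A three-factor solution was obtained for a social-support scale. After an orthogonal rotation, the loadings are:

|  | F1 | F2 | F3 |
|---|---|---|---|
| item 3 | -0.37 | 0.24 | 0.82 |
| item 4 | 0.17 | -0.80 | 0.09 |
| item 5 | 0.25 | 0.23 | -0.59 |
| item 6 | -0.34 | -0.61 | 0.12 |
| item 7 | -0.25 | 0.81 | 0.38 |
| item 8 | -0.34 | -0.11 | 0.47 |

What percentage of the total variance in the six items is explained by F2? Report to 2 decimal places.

29.85%

SS loadings for F2 = 0.24² + (-0.80)² + 0.23² + (-0.61)² + 0.81² + (-0.11)² = 1.7908
With 6 standardized items, total variance = 6. Proportion = 1.7908/6 = 0.2985 → 29.85%.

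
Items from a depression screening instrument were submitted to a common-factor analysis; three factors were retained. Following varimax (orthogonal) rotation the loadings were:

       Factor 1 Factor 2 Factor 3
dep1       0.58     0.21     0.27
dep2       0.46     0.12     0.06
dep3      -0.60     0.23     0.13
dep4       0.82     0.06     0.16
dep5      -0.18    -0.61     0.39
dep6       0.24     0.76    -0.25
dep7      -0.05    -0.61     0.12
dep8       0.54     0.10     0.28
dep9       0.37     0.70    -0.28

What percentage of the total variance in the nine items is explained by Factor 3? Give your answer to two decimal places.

5.61%

SS loadings for Factor 3 = 0.27² + 0.06² + 0.13² + 0.16² + 0.39² + (-0.25)² + 0.12² + 0.28² + (-0.28)² = 0.5048
With 9 standardized items, total variance = 9. Proportion = 0.5048/9 = 0.0561 → 5.61%.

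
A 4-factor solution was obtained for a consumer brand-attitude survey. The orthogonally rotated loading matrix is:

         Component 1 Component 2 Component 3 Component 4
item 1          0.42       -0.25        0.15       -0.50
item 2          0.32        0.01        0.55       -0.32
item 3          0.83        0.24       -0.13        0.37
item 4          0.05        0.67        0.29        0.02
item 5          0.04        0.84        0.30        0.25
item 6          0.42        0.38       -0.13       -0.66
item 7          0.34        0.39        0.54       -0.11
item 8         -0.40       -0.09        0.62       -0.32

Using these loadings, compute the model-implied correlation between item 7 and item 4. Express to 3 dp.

r̂ = Σ λ_i·λ_j across factors = (0.34)(0.05) + (0.39)(0.67) + (0.54)(0.29) + (-0.11)(0.02)
  = +0.0170 +0.2613 +0.1566 -0.0022 = 0.4327

0.433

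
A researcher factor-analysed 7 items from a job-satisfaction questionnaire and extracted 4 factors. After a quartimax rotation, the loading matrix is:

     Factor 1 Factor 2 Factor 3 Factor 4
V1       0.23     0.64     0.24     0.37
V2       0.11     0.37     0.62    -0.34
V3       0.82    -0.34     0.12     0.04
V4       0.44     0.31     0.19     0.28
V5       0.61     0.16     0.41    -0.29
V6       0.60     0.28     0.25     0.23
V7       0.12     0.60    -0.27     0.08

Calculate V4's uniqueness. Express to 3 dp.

h² = 0.44² + 0.31² + 0.19² + 0.28² = 0.1936 + 0.0961 + 0.0361 + 0.0784 = 0.4042
Uniqueness u² = 1 − h² = 1 − 0.4042 = 0.5958

0.596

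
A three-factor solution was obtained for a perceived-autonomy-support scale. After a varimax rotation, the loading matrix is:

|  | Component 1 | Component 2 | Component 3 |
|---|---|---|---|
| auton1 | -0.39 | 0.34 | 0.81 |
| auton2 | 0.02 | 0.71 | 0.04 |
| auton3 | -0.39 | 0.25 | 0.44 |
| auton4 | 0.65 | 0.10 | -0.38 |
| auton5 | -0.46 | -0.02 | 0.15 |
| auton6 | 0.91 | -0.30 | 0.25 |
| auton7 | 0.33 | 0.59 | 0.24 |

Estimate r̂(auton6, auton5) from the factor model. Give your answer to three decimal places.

r̂ = Σ λ_i·λ_j across factors = (0.91)(-0.46) + (-0.30)(-0.02) + (0.25)(0.15)
  = -0.4186 +0.0060 +0.0375 = -0.3751

-0.375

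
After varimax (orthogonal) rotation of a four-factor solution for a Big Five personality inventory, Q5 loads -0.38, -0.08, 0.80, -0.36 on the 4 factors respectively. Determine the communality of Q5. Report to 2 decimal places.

0.92

h² = (-0.38)² + (-0.08)² + 0.80² + (-0.36)² = 0.1444 + 0.0064 + 0.6400 + 0.1296 = 0.9204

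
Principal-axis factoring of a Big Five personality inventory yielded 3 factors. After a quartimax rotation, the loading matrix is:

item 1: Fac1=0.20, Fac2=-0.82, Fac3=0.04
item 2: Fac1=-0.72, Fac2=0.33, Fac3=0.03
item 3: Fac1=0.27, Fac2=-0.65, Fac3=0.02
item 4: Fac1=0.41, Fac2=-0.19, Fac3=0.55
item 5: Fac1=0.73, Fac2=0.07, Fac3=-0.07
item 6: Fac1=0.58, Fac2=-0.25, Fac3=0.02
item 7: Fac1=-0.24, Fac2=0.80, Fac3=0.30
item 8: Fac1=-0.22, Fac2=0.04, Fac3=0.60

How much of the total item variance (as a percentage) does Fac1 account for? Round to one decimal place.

SS loadings for Fac1 = 0.20² + (-0.72)² + 0.27² + 0.41² + 0.73² + 0.58² + (-0.24)² + (-0.22)² = 1.7747
With 8 standardized items, total variance = 8. Proportion = 1.7747/8 = 0.2218 → 22.18%.

22.2%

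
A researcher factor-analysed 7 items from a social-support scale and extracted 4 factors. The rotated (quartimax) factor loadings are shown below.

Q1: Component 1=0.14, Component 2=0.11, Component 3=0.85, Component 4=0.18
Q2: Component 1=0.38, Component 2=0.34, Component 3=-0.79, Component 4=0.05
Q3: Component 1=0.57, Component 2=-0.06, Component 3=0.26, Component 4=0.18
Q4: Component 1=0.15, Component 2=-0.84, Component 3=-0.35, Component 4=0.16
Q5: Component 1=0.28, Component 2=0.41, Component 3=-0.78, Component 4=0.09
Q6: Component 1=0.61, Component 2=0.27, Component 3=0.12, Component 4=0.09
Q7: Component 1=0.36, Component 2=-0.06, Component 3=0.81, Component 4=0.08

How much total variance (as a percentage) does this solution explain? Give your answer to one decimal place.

72.9%

SS loadings by factor: 1.0915, 1.0815, 2.8156, 0.1155; total = 5.1041.
Total variance with 7 standardized items is 7, so the solution explains 5.1041/7 = 0.7292 = 72.92%.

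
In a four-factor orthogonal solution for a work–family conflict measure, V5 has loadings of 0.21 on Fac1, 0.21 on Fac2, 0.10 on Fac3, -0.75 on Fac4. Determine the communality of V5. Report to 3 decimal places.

0.661

h² = 0.21² + 0.21² + 0.10² + (-0.75)² = 0.0441 + 0.0441 + 0.0100 + 0.5625 = 0.6607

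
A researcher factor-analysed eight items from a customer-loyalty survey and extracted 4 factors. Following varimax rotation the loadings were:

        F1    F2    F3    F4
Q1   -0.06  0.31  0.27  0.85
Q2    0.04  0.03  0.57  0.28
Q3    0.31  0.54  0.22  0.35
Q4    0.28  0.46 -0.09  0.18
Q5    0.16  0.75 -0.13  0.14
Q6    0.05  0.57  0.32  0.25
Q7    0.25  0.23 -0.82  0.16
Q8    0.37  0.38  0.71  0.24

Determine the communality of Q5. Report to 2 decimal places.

0.62

h² = 0.16² + 0.75² + (-0.13)² + 0.14² = 0.0256 + 0.5625 + 0.0169 + 0.0196 = 0.6246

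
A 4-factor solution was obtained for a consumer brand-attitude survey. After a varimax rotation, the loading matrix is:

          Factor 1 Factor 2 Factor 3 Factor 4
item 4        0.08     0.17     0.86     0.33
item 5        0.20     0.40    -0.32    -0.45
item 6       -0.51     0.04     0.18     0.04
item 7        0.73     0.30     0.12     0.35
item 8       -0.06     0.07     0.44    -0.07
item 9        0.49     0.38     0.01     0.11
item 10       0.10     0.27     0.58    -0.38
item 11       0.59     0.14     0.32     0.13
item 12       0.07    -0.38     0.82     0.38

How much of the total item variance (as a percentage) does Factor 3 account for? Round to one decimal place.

SS loadings for Factor 3 = 0.86² + (-0.32)² + 0.18² + 0.12² + 0.44² + 0.01² + 0.58² + 0.32² + 0.82² = 2.1937
With 9 standardized items, total variance = 9. Proportion = 2.1937/9 = 0.2437 → 24.37%.

24.4%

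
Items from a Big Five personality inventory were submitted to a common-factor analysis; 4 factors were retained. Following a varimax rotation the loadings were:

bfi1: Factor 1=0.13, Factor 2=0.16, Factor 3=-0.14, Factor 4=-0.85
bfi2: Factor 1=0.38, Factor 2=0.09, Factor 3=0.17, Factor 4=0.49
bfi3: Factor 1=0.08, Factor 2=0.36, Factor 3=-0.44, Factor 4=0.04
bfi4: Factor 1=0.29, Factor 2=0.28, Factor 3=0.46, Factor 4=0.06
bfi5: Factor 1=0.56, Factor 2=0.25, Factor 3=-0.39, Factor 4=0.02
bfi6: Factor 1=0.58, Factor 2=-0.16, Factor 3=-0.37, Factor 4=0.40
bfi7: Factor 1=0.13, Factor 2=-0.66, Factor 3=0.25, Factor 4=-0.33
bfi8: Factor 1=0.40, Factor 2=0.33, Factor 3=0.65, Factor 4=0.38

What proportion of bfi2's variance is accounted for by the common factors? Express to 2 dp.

h² = 0.38² + 0.09² + 0.17² + 0.49² = 0.1444 + 0.0081 + 0.0289 + 0.2401 = 0.4215

0.42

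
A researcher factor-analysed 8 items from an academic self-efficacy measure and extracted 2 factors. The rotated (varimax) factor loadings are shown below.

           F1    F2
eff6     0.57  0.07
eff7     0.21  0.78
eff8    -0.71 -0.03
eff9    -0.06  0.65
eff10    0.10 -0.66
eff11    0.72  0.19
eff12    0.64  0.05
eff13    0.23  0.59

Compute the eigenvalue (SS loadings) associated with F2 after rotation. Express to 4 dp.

SS loadings for F2 = 0.07² + 0.78² + (-0.03)² + 0.65² + (-0.66)² + 0.19² + 0.05² + 0.59² = 0.0049 + 0.6084 + 0.0009 + 0.4225 + 0.4356 + 0.0361 + 0.0025 + 0.3481 = 1.8590

1.8590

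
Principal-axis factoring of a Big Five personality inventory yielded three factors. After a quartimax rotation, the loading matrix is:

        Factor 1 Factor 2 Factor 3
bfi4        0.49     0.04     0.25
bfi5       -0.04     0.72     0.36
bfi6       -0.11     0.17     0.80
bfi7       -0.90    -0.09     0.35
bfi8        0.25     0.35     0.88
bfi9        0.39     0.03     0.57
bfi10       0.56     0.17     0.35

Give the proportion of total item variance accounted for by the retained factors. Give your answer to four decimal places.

SS loadings by factor: 1.5920, 0.7093, 2.1764; total = 4.4777.
Total variance with 7 standardized items is 7, so the solution explains 4.4777/7 = 0.6397.

0.6397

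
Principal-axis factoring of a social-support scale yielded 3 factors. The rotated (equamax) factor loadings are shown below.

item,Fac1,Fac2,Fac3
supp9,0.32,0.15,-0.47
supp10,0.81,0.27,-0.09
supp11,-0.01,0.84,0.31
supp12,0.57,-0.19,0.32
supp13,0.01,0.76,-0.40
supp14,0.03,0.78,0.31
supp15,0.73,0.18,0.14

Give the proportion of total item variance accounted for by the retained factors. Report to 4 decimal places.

0.6252

Communalities: 0.3458, 0.7371, 0.8018, 0.4634, 0.7377, 0.7054, 0.5849; Σh² = 4.3761.
Total variance with 7 standardized items is 7, so the solution explains 4.3761/7 = 0.6252.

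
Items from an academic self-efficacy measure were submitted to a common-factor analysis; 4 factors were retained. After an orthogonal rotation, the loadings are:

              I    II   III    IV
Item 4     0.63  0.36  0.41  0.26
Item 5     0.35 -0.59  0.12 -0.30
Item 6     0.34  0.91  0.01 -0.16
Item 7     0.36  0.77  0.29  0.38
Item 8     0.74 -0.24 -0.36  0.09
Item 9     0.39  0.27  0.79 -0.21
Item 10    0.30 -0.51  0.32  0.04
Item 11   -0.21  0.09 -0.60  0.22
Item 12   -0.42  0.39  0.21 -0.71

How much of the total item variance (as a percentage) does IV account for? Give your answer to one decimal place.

10.4%

SS loadings for IV = 0.26² + (-0.30)² + (-0.16)² + 0.38² + 0.09² + (-0.21)² + 0.04² + 0.22² + (-0.71)² = 0.9339
With 9 standardized items, total variance = 9. Proportion = 0.9339/9 = 0.1038 → 10.38%.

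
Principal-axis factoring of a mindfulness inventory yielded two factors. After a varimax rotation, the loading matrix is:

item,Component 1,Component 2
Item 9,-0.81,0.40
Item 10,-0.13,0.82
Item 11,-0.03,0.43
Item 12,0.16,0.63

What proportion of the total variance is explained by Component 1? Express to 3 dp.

0.175

SS loadings for Component 1 = (-0.81)² + (-0.13)² + (-0.03)² + 0.16² = 0.6995
Proportion of variance = 0.6995 / 4 = 0.1749.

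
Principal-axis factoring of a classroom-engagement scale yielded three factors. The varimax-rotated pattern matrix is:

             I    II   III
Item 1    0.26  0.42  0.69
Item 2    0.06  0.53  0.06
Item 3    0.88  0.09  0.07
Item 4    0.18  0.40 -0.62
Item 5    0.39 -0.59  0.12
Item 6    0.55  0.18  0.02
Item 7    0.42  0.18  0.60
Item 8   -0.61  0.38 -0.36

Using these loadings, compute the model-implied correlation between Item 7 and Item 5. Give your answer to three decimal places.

0.130

r̂ = Σ λ_i·λ_j across factors = (0.42)(0.39) + (0.18)(-0.59) + (0.60)(0.12)
  = +0.1638 -0.1062 +0.0720 = 0.1296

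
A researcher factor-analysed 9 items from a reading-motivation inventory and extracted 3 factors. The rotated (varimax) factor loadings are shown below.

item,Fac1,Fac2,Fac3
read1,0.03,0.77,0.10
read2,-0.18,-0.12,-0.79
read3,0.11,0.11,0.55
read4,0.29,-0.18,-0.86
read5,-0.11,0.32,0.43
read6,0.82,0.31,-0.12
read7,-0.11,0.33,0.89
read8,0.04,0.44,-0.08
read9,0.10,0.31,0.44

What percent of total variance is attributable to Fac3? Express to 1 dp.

SS loadings for Fac3 = 0.10² + (-0.79)² + 0.55² + (-0.86)² + 0.43² + (-0.12)² + 0.89² + (-0.08)² + 0.44² = 2.8676
With 9 standardized items, total variance = 9. Proportion = 2.8676/9 = 0.3186 → 31.86%.

31.9%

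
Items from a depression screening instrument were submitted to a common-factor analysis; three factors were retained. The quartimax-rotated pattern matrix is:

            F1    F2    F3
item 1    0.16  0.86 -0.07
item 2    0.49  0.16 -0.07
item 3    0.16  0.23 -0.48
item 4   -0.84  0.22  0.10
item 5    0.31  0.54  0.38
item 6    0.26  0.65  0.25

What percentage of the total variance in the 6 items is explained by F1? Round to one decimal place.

19.3%

SS loadings for F1 = 0.16² + 0.49² + 0.16² + (-0.84)² + 0.31² + 0.26² = 1.1606
With 6 standardized items, total variance = 6. Proportion = 1.1606/6 = 0.1934 → 19.34%.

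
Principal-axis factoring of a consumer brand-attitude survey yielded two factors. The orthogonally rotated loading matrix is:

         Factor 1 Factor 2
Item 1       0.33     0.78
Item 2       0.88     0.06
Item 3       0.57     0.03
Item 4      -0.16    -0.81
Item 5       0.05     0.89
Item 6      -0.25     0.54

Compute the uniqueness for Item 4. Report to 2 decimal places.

h² = (-0.16)² + (-0.81)² = 0.0256 + 0.6561 = 0.6817
Uniqueness u² = 1 − h² = 1 − 0.6817 = 0.3183

0.32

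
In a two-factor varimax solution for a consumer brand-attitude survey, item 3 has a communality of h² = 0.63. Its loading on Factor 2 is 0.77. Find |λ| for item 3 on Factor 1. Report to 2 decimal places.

0.19

Under orthogonal rotation h² = Σλ², so λ_Factor 1² = h² − (0.5929) = 0.63 − 0.5929 = 0.0371.
|λ| = √0.0371 = 0.1926.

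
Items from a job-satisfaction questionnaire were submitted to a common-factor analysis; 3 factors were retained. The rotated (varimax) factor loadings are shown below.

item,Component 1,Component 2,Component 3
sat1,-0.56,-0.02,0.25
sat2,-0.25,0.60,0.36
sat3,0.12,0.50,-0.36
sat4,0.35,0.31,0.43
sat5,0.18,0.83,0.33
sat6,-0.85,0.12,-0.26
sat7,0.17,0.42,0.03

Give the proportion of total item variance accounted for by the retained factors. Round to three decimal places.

Communalities: 0.3765, 0.5521, 0.3940, 0.4035, 0.8302, 0.8045, 0.2062; Σh² = 3.5670.
Total variance with 7 standardized items is 7, so the solution explains 3.5670/7 = 0.5096.

0.510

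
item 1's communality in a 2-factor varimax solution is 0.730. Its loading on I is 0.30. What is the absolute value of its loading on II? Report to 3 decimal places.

Under orthogonal rotation h² = Σλ², so λ_II² = h² − (0.0900) = 0.730 − 0.0900 = 0.6400.
|λ| = √0.6400 = 0.8000.

0.800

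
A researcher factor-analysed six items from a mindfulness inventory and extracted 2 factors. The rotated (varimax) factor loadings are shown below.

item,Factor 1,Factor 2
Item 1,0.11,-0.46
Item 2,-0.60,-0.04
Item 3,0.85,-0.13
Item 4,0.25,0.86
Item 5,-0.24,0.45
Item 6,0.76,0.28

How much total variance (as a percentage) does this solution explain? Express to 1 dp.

50.7%

Communalities: 0.2237, 0.3616, 0.7394, 0.8021, 0.2601, 0.6560; Σh² = 3.0429.
Total variance with 6 standardized items is 6, so the solution explains 3.0429/6 = 0.5071 = 50.72%.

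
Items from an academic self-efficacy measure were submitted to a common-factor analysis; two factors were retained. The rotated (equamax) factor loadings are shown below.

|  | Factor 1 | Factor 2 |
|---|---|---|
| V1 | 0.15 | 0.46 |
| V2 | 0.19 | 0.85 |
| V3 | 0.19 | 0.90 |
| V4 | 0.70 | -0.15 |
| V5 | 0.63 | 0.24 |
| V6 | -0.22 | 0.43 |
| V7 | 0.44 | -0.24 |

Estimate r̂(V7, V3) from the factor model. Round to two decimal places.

r̂ = Σ λ_i·λ_j across factors = (0.44)(0.19) + (-0.24)(0.90)
  = +0.0836 -0.2160 = -0.1324

-0.13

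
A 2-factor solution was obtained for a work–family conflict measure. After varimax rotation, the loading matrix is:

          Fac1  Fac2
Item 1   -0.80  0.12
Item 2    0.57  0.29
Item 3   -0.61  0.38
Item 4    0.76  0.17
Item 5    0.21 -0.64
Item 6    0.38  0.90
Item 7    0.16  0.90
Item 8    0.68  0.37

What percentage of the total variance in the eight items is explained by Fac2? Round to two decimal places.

SS loadings for Fac2 = 0.12² + 0.29² + 0.38² + 0.17² + (-0.64)² + 0.90² + 0.90² + 0.37² = 2.4383
With 8 standardized items, total variance = 8. Proportion = 2.4383/8 = 0.3048 → 30.48%.

30.48%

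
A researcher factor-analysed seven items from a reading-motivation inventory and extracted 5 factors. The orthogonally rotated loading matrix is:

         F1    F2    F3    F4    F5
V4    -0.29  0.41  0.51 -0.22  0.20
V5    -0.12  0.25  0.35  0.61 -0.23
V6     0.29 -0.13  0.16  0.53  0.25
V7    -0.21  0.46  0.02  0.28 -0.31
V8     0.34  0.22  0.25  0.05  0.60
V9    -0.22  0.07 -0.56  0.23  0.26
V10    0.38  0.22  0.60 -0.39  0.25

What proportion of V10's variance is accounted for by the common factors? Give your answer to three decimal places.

0.767

h² = 0.38² + 0.22² + 0.60² + (-0.39)² + 0.25² = 0.1444 + 0.0484 + 0.3600 + 0.1521 + 0.0625 = 0.7674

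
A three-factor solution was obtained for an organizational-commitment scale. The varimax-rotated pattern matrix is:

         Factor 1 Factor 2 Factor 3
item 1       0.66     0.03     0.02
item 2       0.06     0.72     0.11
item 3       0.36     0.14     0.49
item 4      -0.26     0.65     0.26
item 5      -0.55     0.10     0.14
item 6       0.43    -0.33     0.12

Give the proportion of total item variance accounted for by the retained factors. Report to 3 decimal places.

Communalities: 0.4369, 0.5341, 0.3893, 0.5577, 0.3321, 0.3082; Σh² = 2.5583.
Total variance with 6 standardized items is 6, so the solution explains 2.5583/6 = 0.4264.

0.426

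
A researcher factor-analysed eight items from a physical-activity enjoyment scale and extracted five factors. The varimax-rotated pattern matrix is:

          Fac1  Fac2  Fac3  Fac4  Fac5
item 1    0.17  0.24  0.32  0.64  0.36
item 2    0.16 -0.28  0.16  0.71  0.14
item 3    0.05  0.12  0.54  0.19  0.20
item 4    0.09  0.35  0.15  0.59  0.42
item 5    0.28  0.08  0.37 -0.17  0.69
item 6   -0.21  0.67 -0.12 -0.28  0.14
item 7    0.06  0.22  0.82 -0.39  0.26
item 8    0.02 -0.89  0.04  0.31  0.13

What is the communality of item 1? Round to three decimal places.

h² = 0.17² + 0.24² + 0.32² + 0.64² + 0.36² = 0.0289 + 0.0576 + 0.1024 + 0.4096 + 0.1296 = 0.7281

0.728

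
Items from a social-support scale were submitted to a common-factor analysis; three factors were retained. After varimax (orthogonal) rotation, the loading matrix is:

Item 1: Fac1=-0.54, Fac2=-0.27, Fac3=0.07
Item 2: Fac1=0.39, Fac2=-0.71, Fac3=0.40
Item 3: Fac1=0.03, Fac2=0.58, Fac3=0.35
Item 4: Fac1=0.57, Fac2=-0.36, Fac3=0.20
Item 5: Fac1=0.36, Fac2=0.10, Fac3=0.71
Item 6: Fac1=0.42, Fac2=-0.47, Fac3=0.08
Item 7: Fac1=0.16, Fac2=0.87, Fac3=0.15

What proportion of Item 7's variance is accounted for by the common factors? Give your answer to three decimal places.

h² = 0.16² + 0.87² + 0.15² = 0.0256 + 0.7569 + 0.0225 = 0.8050

0.805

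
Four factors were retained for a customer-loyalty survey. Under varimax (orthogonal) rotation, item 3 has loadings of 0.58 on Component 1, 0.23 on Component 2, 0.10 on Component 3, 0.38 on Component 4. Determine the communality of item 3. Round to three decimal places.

0.544

h² = 0.58² + 0.23² + 0.10² + 0.38² = 0.3364 + 0.0529 + 0.0100 + 0.1444 = 0.5437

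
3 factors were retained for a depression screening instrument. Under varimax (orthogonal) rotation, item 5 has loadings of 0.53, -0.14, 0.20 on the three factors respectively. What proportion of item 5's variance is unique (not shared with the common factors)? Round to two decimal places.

h² = 0.53² + (-0.14)² + 0.20² = 0.2809 + 0.0196 + 0.0400 = 0.3405
Uniqueness u² = 1 − h² = 1 − 0.3405 = 0.6595

0.66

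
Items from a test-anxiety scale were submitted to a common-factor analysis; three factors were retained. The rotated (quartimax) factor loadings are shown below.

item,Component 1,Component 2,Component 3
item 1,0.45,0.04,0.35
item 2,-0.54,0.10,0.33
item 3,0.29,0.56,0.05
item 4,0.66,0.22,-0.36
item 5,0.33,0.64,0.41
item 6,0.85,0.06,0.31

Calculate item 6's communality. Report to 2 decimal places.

0.82

h² = 0.85² + 0.06² + 0.31² = 0.7225 + 0.0036 + 0.0961 = 0.8222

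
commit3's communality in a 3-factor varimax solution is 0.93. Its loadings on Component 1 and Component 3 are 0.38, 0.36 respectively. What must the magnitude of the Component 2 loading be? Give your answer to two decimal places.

Under orthogonal rotation h² = Σλ², so λ_Component 2² = h² − (0.2740) = 0.93 − 0.2740 = 0.6560.
|λ| = √0.6560 = 0.8099.

0.81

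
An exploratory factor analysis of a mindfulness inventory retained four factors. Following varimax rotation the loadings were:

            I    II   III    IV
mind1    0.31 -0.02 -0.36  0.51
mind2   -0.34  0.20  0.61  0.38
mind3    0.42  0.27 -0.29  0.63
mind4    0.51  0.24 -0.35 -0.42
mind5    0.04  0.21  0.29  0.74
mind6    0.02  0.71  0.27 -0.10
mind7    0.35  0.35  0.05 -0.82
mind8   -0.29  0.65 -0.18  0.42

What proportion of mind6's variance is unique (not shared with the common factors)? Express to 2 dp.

0.41

h² = 0.02² + 0.71² + 0.27² + (-0.10)² = 0.0004 + 0.5041 + 0.0729 + 0.0100 = 0.5874
Uniqueness u² = 1 − h² = 1 − 0.5874 = 0.4126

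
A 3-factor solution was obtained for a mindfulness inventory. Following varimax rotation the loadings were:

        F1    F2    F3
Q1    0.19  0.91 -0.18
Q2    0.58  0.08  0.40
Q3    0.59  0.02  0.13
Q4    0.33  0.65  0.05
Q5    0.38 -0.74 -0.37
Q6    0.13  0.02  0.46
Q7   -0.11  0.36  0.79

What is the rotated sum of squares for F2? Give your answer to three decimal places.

SS loadings for F2 = 0.91² + 0.08² + 0.02² + 0.65² + (-0.74)² + 0.02² + 0.36² = 0.8281 + 0.0064 + 0.0004 + 0.4225 + 0.5476 + 0.0004 + 0.1296 = 1.9350

1.935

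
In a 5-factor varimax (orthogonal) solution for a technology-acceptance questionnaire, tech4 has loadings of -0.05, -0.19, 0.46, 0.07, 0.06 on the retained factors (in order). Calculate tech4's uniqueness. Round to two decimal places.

0.74

h² = (-0.05)² + (-0.19)² + 0.46² + 0.07² + 0.06² = 0.0025 + 0.0361 + 0.2116 + 0.0049 + 0.0036 = 0.2587
Uniqueness u² = 1 − h² = 1 − 0.2587 = 0.7413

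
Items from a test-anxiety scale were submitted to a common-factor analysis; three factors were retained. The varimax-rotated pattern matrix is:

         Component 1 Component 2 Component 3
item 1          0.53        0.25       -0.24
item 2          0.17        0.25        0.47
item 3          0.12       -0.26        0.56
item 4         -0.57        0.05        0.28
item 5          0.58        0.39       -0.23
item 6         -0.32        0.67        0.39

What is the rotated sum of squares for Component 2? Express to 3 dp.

SS loadings for Component 2 = 0.25² + 0.25² + (-0.26)² + 0.05² + 0.39² + 0.67² = 0.0625 + 0.0625 + 0.0676 + 0.0025 + 0.1521 + 0.4489 = 0.7961

0.796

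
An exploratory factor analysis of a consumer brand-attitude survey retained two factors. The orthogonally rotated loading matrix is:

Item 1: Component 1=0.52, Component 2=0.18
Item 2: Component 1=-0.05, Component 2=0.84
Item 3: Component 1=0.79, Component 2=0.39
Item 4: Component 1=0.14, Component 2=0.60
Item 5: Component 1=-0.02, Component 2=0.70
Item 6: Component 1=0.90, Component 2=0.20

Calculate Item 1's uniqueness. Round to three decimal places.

h² = 0.52² + 0.18² = 0.2704 + 0.0324 = 0.3028
Uniqueness u² = 1 − h² = 1 − 0.3028 = 0.6972

0.697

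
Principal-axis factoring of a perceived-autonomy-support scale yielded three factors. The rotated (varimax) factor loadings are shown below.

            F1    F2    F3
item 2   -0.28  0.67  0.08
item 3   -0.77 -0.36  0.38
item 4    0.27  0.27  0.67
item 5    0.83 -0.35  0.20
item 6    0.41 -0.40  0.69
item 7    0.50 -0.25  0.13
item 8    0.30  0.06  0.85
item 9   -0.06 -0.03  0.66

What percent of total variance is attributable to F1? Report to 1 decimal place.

SS loadings for F1 = (-0.28)² + (-0.77)² + 0.27² + 0.83² + 0.41² + 0.50² + 0.30² + (-0.06)² = 1.9448
With 8 standardized items, total variance = 8. Proportion = 1.9448/8 = 0.2431 → 24.31%.

24.3%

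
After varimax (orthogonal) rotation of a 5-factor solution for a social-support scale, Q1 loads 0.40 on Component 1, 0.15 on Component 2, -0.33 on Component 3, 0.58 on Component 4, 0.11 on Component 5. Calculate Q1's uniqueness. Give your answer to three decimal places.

h² = 0.40² + 0.15² + (-0.33)² + 0.58² + 0.11² = 0.1600 + 0.0225 + 0.1089 + 0.3364 + 0.0121 = 0.6399
Uniqueness u² = 1 − h² = 1 − 0.6399 = 0.3601

0.360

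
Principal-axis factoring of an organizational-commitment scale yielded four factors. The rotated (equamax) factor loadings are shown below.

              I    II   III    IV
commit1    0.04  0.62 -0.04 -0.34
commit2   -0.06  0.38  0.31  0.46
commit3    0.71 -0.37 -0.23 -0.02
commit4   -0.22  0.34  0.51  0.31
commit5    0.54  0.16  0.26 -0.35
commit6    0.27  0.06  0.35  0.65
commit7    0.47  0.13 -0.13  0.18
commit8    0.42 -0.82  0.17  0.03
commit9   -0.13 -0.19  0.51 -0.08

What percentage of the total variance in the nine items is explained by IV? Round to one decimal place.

11.2%

SS loadings for IV = (-0.34)² + 0.46² + (-0.02)² + 0.31² + (-0.35)² + 0.65² + 0.18² + 0.03² + (-0.08)² = 1.0084
With 9 standardized items, total variance = 9. Proportion = 1.0084/9 = 0.1120 → 11.20%.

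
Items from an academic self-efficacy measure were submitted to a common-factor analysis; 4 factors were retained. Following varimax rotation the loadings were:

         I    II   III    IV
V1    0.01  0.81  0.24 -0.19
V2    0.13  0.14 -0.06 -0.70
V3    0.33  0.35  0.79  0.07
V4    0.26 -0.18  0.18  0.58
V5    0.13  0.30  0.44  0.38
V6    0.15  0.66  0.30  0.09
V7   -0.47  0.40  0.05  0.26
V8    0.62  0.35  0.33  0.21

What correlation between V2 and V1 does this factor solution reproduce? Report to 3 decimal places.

r̂ = Σ λ_i·λ_j across factors = (0.13)(0.01) + (0.14)(0.81) + (-0.06)(0.24) + (-0.70)(-0.19)
  = +0.0013 +0.1134 -0.0144 +0.1330 = 0.2333

0.233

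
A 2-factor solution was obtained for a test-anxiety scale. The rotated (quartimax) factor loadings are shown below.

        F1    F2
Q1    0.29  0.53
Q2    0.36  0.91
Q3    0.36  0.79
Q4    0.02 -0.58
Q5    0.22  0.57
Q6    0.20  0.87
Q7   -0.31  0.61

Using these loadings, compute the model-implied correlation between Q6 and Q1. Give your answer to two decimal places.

r̂ = Σ λ_i·λ_j across factors = (0.20)(0.29) + (0.87)(0.53)
  = +0.0580 +0.4611 = 0.5191

0.52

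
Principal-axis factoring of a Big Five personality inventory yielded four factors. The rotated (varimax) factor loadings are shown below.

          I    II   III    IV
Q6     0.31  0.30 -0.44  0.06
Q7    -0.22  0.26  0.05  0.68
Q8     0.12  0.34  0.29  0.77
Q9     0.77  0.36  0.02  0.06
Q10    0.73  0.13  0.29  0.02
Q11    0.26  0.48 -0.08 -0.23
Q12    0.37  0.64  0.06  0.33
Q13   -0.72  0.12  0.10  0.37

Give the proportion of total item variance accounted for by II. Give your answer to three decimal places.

0.134

SS loadings for II = 0.30² + 0.26² + 0.34² + 0.36² + 0.13² + 0.48² + 0.64² + 0.12² = 1.0741
Proportion of variance = 1.0741 / 8 = 0.1343.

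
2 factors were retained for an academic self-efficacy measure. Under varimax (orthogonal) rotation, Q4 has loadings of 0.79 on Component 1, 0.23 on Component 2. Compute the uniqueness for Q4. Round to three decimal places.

0.323

h² = 0.79² + 0.23² = 0.6241 + 0.0529 = 0.6770
Uniqueness u² = 1 − h² = 1 − 0.6770 = 0.3230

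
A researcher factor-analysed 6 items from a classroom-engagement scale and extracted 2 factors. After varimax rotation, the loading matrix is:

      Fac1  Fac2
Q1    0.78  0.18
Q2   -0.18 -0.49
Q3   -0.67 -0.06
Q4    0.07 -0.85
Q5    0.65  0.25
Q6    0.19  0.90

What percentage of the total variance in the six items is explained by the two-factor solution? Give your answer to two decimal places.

SS loadings by factor: 1.5532, 1.8711; total = 3.4243.
Total variance with 6 standardized items is 6, so the solution explains 3.4243/6 = 0.5707 = 57.07%.

57.07%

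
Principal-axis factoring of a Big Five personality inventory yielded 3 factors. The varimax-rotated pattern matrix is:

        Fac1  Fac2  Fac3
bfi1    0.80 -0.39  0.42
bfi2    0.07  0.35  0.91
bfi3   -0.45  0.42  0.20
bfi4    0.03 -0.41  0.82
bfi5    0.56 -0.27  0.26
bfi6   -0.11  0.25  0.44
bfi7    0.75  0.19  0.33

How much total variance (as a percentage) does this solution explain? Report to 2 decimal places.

SS loadings by factor: 1.7365, 0.7906, 2.0870; total = 4.6141.
Total variance with 7 standardized items is 7, so the solution explains 4.6141/7 = 0.6592 = 65.92%.

65.92%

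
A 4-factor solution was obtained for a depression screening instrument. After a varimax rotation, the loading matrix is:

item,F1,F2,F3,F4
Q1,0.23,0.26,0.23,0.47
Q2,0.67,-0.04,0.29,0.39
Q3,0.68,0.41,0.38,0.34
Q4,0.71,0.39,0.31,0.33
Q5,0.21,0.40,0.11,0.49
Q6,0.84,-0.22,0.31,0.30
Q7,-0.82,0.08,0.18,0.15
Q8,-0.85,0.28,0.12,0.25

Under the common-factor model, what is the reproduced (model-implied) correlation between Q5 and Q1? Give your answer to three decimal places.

r̂ = Σ λ_i·λ_j across factors = (0.21)(0.23) + (0.40)(0.26) + (0.11)(0.23) + (0.49)(0.47)
  = +0.0483 +0.1040 +0.0253 +0.2303 = 0.4079

0.408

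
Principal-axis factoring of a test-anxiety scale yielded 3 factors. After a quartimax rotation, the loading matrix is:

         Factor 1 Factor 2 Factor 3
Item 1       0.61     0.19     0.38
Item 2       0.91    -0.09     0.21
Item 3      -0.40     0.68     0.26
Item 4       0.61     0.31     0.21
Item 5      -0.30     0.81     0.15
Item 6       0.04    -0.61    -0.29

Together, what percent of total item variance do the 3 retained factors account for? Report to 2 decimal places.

64.36%

SS loadings by factor: 1.8239, 1.6309, 0.4068; total = 3.8616.
Total variance with 6 standardized items is 6, so the solution explains 3.8616/6 = 0.6436 = 64.36%.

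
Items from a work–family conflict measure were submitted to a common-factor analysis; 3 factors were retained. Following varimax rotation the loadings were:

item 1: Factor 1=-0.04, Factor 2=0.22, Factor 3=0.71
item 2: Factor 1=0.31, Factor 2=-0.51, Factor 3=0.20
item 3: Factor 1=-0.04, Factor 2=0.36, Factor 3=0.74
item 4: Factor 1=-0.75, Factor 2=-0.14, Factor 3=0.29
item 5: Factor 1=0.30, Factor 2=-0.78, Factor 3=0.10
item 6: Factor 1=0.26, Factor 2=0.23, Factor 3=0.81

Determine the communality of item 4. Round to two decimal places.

0.67

h² = (-0.75)² + (-0.14)² + 0.29² = 0.5625 + 0.0196 + 0.0841 = 0.6662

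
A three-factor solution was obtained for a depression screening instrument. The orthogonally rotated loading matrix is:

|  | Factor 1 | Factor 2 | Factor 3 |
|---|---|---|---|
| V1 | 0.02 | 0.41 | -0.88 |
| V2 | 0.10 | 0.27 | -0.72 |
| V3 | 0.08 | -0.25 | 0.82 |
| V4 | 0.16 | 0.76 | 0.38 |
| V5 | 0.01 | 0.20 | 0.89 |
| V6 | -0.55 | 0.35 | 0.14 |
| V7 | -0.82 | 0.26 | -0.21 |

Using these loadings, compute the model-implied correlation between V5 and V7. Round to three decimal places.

-0.143

r̂ = Σ λ_i·λ_j across factors = (0.01)(-0.82) + (0.20)(0.26) + (0.89)(-0.21)
  = -0.0082 +0.0520 -0.1869 = -0.1431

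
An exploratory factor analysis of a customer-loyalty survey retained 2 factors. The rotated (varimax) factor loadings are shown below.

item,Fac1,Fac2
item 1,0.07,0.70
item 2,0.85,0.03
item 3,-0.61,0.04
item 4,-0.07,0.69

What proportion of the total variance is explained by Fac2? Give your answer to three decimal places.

SS loadings for Fac2 = 0.70² + 0.03² + 0.04² + 0.69² = 0.9686
Proportion of variance = 0.9686 / 4 = 0.2421.

0.242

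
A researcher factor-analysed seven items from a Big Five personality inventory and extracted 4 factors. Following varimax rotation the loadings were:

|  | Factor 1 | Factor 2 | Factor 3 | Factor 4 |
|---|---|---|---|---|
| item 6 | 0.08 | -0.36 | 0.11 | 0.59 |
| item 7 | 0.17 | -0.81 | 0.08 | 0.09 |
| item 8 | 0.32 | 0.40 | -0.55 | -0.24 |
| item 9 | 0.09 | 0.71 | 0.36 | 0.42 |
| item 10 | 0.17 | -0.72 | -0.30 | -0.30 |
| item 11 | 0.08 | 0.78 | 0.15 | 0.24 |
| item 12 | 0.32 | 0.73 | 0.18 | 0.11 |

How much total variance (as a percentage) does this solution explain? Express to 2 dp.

67.69%

SS loadings by factor: 0.2835, 3.1095, 0.5955, 0.7499; total = 4.7384.
Total variance with 7 standardized items is 7, so the solution explains 4.7384/7 = 0.6769 = 67.69%.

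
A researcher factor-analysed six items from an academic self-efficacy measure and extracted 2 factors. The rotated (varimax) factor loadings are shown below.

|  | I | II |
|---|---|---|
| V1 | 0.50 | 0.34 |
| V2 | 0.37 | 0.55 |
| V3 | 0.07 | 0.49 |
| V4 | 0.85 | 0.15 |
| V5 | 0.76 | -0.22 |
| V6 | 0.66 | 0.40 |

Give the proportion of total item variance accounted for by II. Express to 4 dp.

SS loadings for II = 0.34² + 0.55² + 0.49² + 0.15² + (-0.22)² + 0.40² = 0.8891
Proportion of variance = 0.8891 / 6 = 0.1482.

0.1482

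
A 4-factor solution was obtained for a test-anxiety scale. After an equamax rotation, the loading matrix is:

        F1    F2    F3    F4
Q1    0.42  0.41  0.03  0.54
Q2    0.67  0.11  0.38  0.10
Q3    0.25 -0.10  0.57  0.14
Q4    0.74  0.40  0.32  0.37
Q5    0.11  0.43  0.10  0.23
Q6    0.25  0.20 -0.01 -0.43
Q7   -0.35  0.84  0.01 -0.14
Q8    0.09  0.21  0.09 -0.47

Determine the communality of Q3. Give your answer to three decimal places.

0.417

h² = 0.25² + (-0.10)² + 0.57² + 0.14² = 0.0625 + 0.0100 + 0.3249 + 0.0196 = 0.4170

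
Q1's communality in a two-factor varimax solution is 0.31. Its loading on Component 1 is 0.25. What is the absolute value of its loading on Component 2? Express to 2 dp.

0.50

Under orthogonal rotation h² = Σλ², so λ_Component 2² = h² − (0.0625) = 0.31 − 0.0625 = 0.2475.
|λ| = √0.2475 = 0.4975.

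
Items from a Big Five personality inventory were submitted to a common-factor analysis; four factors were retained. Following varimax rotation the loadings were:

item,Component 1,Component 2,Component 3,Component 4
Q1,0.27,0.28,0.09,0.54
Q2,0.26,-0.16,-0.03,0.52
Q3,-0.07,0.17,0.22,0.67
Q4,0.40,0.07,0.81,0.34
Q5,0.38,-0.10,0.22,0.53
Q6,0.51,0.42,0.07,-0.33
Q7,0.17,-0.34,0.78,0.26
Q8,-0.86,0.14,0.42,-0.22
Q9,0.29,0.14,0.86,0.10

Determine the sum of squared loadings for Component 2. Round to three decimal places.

0.479

SS loadings for Component 2 = 0.28² + (-0.16)² + 0.17² + 0.07² + (-0.10)² + 0.42² + (-0.34)² + 0.14² + 0.14² = 0.0784 + 0.0256 + 0.0289 + 0.0049 + 0.0100 + 0.1764 + 0.1156 + 0.0196 + 0.0196 = 0.4790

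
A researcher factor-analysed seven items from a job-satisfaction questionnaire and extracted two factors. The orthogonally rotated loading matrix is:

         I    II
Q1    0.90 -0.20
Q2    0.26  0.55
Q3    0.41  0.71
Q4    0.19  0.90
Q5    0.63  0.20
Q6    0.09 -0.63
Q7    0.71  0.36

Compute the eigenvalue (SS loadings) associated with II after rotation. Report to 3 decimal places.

SS loadings for II = (-0.20)² + 0.55² + 0.71² + 0.90² + 0.20² + (-0.63)² + 0.36² = 0.0400 + 0.3025 + 0.5041 + 0.8100 + 0.0400 + 0.3969 + 0.1296 = 2.2231

2.223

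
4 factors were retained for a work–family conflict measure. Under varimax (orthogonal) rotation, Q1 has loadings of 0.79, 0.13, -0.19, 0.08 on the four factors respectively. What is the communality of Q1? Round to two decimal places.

0.68

h² = 0.79² + 0.13² + (-0.19)² + 0.08² = 0.6241 + 0.0169 + 0.0361 + 0.0064 = 0.6835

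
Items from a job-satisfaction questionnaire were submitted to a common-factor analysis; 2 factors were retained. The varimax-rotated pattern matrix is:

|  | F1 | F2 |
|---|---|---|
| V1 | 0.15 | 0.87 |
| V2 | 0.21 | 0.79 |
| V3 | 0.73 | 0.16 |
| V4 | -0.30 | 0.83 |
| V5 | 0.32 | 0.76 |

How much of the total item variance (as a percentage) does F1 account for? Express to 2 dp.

15.84%

SS loadings for F1 = 0.15² + 0.21² + 0.73² + (-0.30)² + 0.32² = 0.7919
With 5 standardized items, total variance = 5. Proportion = 0.7919/5 = 0.1584 → 15.84%.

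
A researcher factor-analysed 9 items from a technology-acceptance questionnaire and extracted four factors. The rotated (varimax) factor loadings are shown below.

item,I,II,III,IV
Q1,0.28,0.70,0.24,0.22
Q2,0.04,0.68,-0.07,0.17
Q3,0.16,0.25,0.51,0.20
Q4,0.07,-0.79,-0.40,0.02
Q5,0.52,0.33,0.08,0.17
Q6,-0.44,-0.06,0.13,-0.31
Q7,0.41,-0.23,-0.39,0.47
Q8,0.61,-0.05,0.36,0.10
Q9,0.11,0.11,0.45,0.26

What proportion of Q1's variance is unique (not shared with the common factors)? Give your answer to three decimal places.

0.326

h² = 0.28² + 0.70² + 0.24² + 0.22² = 0.0784 + 0.4900 + 0.0576 + 0.0484 = 0.6744
Uniqueness u² = 1 − h² = 1 − 0.6744 = 0.3256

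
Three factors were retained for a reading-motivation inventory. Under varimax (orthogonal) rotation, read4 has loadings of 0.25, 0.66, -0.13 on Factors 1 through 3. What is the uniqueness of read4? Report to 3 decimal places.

h² = 0.25² + 0.66² + (-0.13)² = 0.0625 + 0.4356 + 0.0169 = 0.5150
Uniqueness u² = 1 − h² = 1 − 0.5150 = 0.4850

0.485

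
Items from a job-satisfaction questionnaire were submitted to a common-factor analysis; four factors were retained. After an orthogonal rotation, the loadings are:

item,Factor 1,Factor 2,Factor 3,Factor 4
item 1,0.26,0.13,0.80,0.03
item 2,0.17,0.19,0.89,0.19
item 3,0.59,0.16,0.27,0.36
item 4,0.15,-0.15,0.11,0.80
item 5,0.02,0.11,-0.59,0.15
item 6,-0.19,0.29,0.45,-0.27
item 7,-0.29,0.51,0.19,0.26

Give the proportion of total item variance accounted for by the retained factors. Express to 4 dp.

0.5884

Communalities: 0.7254, 0.8932, 0.5762, 0.6971, 0.3831, 0.3956, 0.4479; Σh² = 4.1185.
Total variance with 7 standardized items is 7, so the solution explains 4.1185/7 = 0.5884.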